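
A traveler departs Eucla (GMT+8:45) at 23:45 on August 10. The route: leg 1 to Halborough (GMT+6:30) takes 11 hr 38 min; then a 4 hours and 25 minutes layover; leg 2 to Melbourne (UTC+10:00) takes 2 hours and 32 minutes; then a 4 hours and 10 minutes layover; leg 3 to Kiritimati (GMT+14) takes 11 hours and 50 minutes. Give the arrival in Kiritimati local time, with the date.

15:35 on Aug 12

Convert departure to UTC: 23:45 − 8:45 = 15:00 UTC on Aug 10.
Add 11 hours and 38 minutes leg 1 → 02:38 UTC (Aug 11).
Add 4 hours 25 minutes layover in Halborough → 07:03 UTC.
Add 2 hours and 32 minutes leg 2 → 09:35 UTC.
Add 4 hours 10 minutes layover in Melbourne → 13:45 UTC.
Add 11 hours and 50 minutes leg 3 → 01:35 UTC (Aug 12).
Kiritimati is UTC+14:00, so local arrival = 01:35 + 14:00 = 15:35 on Aug 12.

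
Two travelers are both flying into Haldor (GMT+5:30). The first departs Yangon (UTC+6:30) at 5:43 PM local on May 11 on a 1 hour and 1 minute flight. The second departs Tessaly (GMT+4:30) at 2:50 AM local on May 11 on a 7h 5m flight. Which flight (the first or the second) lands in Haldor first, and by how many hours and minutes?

the second, by 6 hours 49 minutes

Flight 1 in UTC: 5:43 PM − 6:30 = 11:13 AM on May 11.
+1 hour and 1 minute → arrive 12:14 PM UTC on May 11.
Flight 2 in UTC: 2:50 AM − 4:30 = 10:20 PM on May 10.
+7 hours and 5 minutes → arrive 5:25 AM UTC on May 11.
Flight 2 lands earlier by 6 hours 49 minutes.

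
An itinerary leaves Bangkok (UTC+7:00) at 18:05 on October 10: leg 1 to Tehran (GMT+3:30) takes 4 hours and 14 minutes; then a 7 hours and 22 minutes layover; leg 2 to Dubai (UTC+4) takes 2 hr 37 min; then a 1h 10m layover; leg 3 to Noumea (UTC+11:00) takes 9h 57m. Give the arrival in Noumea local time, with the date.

Convert departure to UTC: 18:05 − 7:00 = 11:05 UTC on Oct 10.
Add 4 hours 14 minutes leg 1 → 15:19 UTC.
Add 7 hours 22 minutes layover in Tehran → 22:41 UTC.
Add 2 hours 37 minutes leg 2 → 01:18 UTC (Oct 11).
Add 1 hour 10 minutes layover in Dubai → 02:28 UTC.
Add 9 hours and 57 minutes leg 3 → 12:25 UTC.
Noumea is UTC+11:00, so local arrival = 12:25 + 11:00 = 23:25 on Oct 11.

23:25 on October 11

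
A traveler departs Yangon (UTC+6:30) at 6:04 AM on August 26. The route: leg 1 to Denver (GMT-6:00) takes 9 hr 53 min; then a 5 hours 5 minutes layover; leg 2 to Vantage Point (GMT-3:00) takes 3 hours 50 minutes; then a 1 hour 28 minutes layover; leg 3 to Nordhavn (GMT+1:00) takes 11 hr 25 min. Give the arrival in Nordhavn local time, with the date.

Convert departure to UTC: 6:04 AM − 6:30 = 11:34 PM UTC on Aug 25.
Add 9 hours and 53 minutes leg 1 → 9:27 AM UTC (Aug 26).
Add 5 hours 5 minutes layover in Denver → 2:32 PM UTC.
Add 3 hours 50 minutes leg 2 → 6:22 PM UTC.
Add 1 hour 28 minutes layover in Vantage Point → 7:50 PM UTC.
Add 11 hours 25 minutes leg 3 → 7:15 AM UTC (Aug 27).
Nordhavn is UTC+1:00, so local arrival = 7:15 AM + 1:00 = 8:15 AM on Aug 27.

8:15 AM on August 27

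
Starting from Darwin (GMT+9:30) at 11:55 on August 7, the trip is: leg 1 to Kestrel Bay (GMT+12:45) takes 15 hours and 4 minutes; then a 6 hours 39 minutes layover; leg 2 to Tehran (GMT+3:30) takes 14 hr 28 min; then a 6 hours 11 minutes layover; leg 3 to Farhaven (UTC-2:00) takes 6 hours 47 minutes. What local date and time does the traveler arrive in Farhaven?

01:34 on August 9

Convert departure to UTC: 11:55 − 9:30 = 02:25 UTC on Aug 7.
Add 15 hours 4 minutes leg 1 → 17:29 UTC.
Add 6 hours and 39 minutes layover in Kestrel Bay → 00:08 UTC (Aug 8).
Add 14 hours and 28 minutes leg 2 → 14:36 UTC.
Add 6 hours and 11 minutes layover in Tehran → 20:47 UTC.
Add 6 hours 47 minutes leg 3 → 03:34 UTC (Aug 9).
Farhaven is UTC−2:00, so local arrival = 03:34 − 2:00 = 01:34 on Aug 9.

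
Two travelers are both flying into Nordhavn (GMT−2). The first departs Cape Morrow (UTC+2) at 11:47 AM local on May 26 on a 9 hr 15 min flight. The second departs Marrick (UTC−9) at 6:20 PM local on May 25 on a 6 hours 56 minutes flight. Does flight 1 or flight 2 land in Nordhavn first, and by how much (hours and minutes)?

the second, by 8 hours 46 minutes

Flight 1 in UTC: 11:47 AM − 2:00 = 9:47 AM on May 26.
+9 hours 15 minutes → arrive 7:02 PM UTC on May 26.
Flight 2 in UTC: 6:20 PM + 9:00 = 3:20 AM on May 26.
+6 hours and 56 minutes → arrive 10:16 AM UTC on May 26.
Flight 2 lands earlier by 8 hours 46 minutes.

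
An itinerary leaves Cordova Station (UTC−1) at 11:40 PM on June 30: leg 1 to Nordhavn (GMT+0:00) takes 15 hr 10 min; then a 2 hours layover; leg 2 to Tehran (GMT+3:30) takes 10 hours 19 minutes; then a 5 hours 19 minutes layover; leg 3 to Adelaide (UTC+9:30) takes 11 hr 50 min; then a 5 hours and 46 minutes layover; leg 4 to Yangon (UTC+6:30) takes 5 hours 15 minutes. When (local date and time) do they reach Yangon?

2:49 PM on July 3

Convert departure to UTC: 11:40 PM + 1:00 = 12:40 AM UTC on Jul 1.
Add 15 hours 10 minutes leg 1 → 3:50 PM UTC.
Add 2 hours layover in Nordhavn → 5:50 PM UTC.
Add 10 hours and 19 minutes leg 2 → 4:09 AM UTC (Jul 2).
Add 5 hours and 19 minutes layover in Tehran → 9:28 AM UTC.
Add 11 hours 50 minutes leg 3 → 9:18 PM UTC.
Add 5 hours and 46 minutes layover in Adelaide → 3:04 AM UTC (Jul 3).
Add 5 hours and 15 minutes leg 4 → 8:19 AM UTC.
Yangon is UTC+6:30, so local arrival = 8:19 AM + 6:30 = 2:49 PM on Jul 3.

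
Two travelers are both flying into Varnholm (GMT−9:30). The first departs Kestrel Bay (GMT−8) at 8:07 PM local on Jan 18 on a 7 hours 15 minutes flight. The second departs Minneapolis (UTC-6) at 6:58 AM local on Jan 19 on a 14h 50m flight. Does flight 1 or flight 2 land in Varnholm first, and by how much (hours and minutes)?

the first, by 16 hours 26 minutes

Flight 1 in UTC: 8:07 PM + 8:00 = 4:07 AM on Jan 19.
+7 hours and 15 minutes → arrive 11:22 AM UTC on Jan 19.
Flight 2 in UTC: 6:58 AM + 6:00 = 12:58 PM on Jan 19.
+14 hours and 50 minutes → arrive 3:48 AM UTC on Jan 20.
Flight 1 lands earlier by 16 hours 26 minutes.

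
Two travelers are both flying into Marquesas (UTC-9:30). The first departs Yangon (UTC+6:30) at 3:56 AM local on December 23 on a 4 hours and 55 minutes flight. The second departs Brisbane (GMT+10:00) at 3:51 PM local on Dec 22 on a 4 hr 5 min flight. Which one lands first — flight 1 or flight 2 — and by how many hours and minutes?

Flight 1 in UTC: 3:56 AM − 6:30 = 9:26 PM on Dec 22.
+4 hours and 55 minutes → arrive 2:21 AM UTC on Dec 23.
Flight 2 in UTC: 3:51 PM − 10:00 = 5:51 AM on Dec 22.
+4 hours and 5 minutes → arrive 9:56 AM UTC on Dec 22.
Flight 2 lands earlier by 16 hours 25 minutes.

the second, by 16 hours 25 minutes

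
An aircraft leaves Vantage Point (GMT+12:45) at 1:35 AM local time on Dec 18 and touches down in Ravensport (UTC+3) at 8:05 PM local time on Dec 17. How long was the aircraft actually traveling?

Departure in UTC: 1:35 AM − 12:45 = 12:50 PM on Dec 17.
Arrival in UTC: 8:05 PM − 3:00 = 5:05 PM on Dec 17.
Elapsed = 5:05 PM − 12:50 PM = 4 hours 15 minutes.

4 hours 15 minutes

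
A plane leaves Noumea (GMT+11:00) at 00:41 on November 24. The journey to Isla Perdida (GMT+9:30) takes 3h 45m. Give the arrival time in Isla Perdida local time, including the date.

Convert departure to UTC: 00:41 − 11:00 = 13:41 UTC on Nov 23.
Add 3 hours 45 minutes travel time → 17:26 UTC.
Isla Perdida is UTC+9:30, so local arrival = 17:26 + 9:30 = 02:56 on Nov 24.

02:56 on November 24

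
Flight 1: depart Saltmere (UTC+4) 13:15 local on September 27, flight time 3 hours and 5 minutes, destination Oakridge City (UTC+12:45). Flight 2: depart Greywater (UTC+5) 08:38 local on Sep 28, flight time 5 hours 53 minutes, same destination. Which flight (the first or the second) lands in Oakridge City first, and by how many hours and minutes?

the first, by 21 hours 11 minutes

Flight 1 in UTC: 13:15 − 4:00 = 09:15 on Sep 27.
+3 hours and 5 minutes → arrive 12:20 UTC on Sep 27.
Flight 2 in UTC: 08:38 − 5:00 = 03:38 on Sep 28.
+5 hours 53 minutes → arrive 09:31 UTC on Sep 28.
Flight 1 lands earlier by 21 hours 11 minutes.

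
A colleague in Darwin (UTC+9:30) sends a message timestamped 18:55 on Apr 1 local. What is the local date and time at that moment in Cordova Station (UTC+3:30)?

In UTC: 18:55 − 9:30 = 09:25 on Apr 1.
Cordova Station is UTC+3:30: 09:25 + 3:30 = 12:55 on Apr 1.

12:55 on Apr 1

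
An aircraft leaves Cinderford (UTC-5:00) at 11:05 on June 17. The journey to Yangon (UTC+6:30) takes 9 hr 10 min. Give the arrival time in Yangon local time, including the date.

07:45 on June 18

Convert departure to UTC: 11:05 + 5:00 = 16:05 UTC on Jun 17.
Add 9 hours and 10 minutes travel time → 01:15 UTC (Jun 18).
Yangon is UTC+6:30, so local arrival = 01:15 + 6:30 = 07:45 on Jun 18.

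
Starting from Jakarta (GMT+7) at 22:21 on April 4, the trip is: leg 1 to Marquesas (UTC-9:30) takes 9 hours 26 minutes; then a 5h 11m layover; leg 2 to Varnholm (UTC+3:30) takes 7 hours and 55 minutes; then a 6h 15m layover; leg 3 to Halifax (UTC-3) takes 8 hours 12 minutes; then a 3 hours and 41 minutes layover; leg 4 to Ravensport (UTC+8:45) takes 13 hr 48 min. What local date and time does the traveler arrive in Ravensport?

06:34 on April 7

Convert departure to UTC: 22:21 − 7:00 = 15:21 UTC on Apr 4.
Add 9 hours 26 minutes leg 1 → 00:47 UTC (Apr 5).
Add 5 hours and 11 minutes layover in Marquesas → 05:58 UTC.
Add 7 hours and 55 minutes leg 2 → 13:53 UTC.
Add 6 hours and 15 minutes layover in Varnholm → 20:08 UTC.
Add 8 hours and 12 minutes leg 3 → 04:20 UTC (Apr 6).
Add 3 hours and 41 minutes layover in Halifax → 08:01 UTC.
Add 13 hours and 48 minutes leg 4 → 21:49 UTC.
Ravensport is UTC+8:45, so local arrival = 21:49 + 8:45 = 06:34 on Apr 7.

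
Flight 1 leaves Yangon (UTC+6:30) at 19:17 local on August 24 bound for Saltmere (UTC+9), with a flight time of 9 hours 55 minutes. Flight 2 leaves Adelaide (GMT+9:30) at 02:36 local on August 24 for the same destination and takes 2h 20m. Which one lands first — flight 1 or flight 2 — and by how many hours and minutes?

the second, by 27 hours 16 minutes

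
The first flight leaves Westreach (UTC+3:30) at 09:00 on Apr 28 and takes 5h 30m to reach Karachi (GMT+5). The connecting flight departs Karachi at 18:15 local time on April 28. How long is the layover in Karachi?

2 hours 15 minutes

Convert departure to UTC: 09:00 − 3:30 = 05:30 UTC on Apr 28.
Add 5 hours and 30 minutes flight time → 11:00 UTC.
Karachi is UTC+5:00, so local arrival = 11:00 + 5:00 = 16:00 on Apr 28.
Layover = 18:15 − 16:00 = 2 hours 15 minutes.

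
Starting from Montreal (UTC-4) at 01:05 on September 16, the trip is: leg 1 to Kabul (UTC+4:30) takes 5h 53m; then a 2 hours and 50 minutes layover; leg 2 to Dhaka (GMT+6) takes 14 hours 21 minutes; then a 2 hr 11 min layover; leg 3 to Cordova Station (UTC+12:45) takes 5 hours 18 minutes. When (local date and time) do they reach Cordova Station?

Convert departure to UTC: 01:05 + 4:00 = 05:05 UTC on Sep 16.
Add 5 hours 53 minutes leg 1 → 10:58 UTC.
Add 2 hours 50 minutes layover in Kabul → 13:48 UTC.
Add 14 hours 21 minutes leg 2 → 04:09 UTC (Sep 17).
Add 2 hours 11 minutes layover in Dhaka → 06:20 UTC.
Add 5 hours and 18 minutes leg 3 → 11:38 UTC.
Cordova Station is UTC+12:45, so local arrival = 11:38 + 12:45 = 00:23 on Sep 18.

00:23 on September 18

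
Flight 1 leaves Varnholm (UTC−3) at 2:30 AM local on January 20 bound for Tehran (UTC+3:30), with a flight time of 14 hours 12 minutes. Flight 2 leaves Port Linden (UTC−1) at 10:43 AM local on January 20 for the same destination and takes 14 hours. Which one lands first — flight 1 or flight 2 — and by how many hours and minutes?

Flight 1 in UTC: 2:30 AM + 3:00 = 5:30 AM on Jan 20.
+14 hours and 12 minutes → arrive 7:42 PM UTC on Jan 20.
Flight 2 in UTC: 10:43 AM + 1:00 = 11:43 AM on Jan 20.
+14 hours → arrive 1:43 AM UTC on Jan 21.
Flight 1 lands earlier by 6 hours 1 minute.

the first, by 6 hours 1 minute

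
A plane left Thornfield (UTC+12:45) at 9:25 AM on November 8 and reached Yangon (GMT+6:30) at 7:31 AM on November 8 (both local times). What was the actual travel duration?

4 hours 21 minutes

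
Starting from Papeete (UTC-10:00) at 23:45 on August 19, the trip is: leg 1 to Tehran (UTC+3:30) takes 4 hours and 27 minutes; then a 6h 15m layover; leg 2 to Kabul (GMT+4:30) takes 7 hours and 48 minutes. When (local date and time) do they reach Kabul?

08:45 on Aug 21

Convert departure to UTC: 23:45 + 10:00 = 09:45 UTC on Aug 20.
Add 4 hours 27 minutes leg 1 → 14:12 UTC.
Add 6 hours 15 minutes layover in Tehran → 20:27 UTC.
Add 7 hours 48 minutes leg 2 → 04:15 UTC (Aug 21).
Kabul is UTC+4:30, so local arrival = 04:15 + 4:30 = 08:45 on Aug 21.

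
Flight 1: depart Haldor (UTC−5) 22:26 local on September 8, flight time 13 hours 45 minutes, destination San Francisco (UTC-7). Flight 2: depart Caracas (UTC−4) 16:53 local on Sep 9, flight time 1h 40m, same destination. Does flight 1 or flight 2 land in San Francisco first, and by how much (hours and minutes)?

Flight 1 in UTC: 22:26 + 5:00 = 03:26 on Sep 9.
+13 hours and 45 minutes → arrive 17:11 UTC on Sep 9.
Flight 2 in UTC: 16:53 + 4:00 = 20:53 on Sep 9.
+1 hour and 40 minutes → arrive 22:33 UTC on Sep 9.
Flight 1 lands earlier by 5 hours 22 minutes.

the first, by 5 hours 22 minutes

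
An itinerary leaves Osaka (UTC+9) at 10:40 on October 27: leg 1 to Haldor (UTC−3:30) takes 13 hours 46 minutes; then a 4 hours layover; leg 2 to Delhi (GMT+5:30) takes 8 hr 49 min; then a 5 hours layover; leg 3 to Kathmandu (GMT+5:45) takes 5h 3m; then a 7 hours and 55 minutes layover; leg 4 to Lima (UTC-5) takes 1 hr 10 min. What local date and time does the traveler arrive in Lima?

18:23 on October 28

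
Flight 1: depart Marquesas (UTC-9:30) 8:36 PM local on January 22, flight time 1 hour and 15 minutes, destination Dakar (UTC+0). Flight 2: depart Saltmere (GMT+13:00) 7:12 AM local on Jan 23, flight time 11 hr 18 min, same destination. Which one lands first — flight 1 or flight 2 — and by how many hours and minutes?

the second, by 1 hour 51 minutes

Flight 1 in UTC: 8:36 PM + 9:30 = 6:06 AM on Jan 23.
+1 hour 15 minutes → arrive 7:21 AM UTC on Jan 23.
Flight 2 in UTC: 7:12 AM − 13:00 = 6:12 PM on Jan 22.
+11 hours 18 minutes → arrive 5:30 AM UTC on Jan 23.
Flight 2 lands earlier by 1 hour 51 minutes.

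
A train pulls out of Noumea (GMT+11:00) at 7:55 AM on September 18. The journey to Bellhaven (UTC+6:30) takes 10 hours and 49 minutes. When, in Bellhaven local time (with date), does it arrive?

Convert departure to UTC: 7:55 AM − 11:00 = 8:55 PM UTC on Sep 17.
Add 10 hours and 49 minutes travel time → 7:44 AM UTC (Sep 18).
Bellhaven is UTC+6:30, so local arrival = 7:44 AM + 6:30 = 2:14 PM on Sep 18.

2:14 PM on September 18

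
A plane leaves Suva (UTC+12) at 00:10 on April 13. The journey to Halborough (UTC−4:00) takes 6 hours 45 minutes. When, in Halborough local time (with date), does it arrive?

14:55 on Apr 12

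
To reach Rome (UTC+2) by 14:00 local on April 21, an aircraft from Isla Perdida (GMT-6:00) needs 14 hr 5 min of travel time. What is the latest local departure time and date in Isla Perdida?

Target arrival in UTC: 14:00 − 2:00 = 12:00 on Apr 21.
Subtract 14 hours 5 minutes → departure 21:55 UTC on Apr 20.
Isla Perdida is UTC−6:00: 21:55 − 6:00 = 15:55 on Apr 20.

15:55 on Apr 20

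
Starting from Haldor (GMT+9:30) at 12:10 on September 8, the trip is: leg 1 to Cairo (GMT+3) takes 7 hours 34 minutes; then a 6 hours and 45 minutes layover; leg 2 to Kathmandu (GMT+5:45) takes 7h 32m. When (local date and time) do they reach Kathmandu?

06:16 on September 9

Convert departure to UTC: 12:10 − 9:30 = 02:40 UTC on Sep 8.
Add 7 hours and 34 minutes leg 1 → 10:14 UTC.
Add 6 hours and 45 minutes layover in Cairo → 16:59 UTC.
Add 7 hours 32 minutes leg 2 → 00:31 UTC (Sep 9).
Kathmandu is UTC+5:45, so local arrival = 00:31 + 5:45 = 06:16 on Sep 9.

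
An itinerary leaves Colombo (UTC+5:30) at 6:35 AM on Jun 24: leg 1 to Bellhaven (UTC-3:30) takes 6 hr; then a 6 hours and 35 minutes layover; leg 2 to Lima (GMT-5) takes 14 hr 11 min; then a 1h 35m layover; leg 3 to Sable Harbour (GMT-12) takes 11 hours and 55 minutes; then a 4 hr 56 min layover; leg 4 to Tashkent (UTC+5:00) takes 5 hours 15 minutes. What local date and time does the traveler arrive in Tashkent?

8:32 AM on June 26

Convert departure to UTC: 6:35 AM − 5:30 = 1:05 AM UTC on Jun 24.
Add 6 hours leg 1 → 7:05 AM UTC.
Add 6 hours and 35 minutes layover in Bellhaven → 1:40 PM UTC.
Add 14 hours 11 minutes leg 2 → 3:51 AM UTC (Jun 25).
Add 1 hour and 35 minutes layover in Lima → 5:26 AM UTC.
Add 11 hours and 55 minutes leg 3 → 5:21 PM UTC.
Add 4 hours and 56 minutes layover in Sable Harbour → 10:17 PM UTC.
Add 5 hours 15 minutes leg 4 → 3:32 AM UTC (Jun 26).
Tashkent is UTC+5:00, so local arrival = 3:32 AM + 5:00 = 8:32 AM on Jun 26.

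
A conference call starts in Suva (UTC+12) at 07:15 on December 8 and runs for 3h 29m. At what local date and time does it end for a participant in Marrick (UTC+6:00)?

Convert start to UTC: 07:15 − 12:00 = 19:15 UTC on Dec 7.
Add 3 hours 29 minutes duration → 22:44 UTC.
Marrick is UTC+6:00, so local end time = 22:44 + 6:00 = 04:44 on Dec 8.

04:44 on December 8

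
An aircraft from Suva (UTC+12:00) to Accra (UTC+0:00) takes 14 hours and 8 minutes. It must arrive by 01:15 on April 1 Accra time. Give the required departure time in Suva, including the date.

23:07 on March 31

Target arrival is already UTC: 01:15 on Apr 1.
Subtract 14 hours 8 minutes → departure 11:07 UTC on Mar 31.
Suva is UTC+12:00: 11:07 + 12:00 = 23:07 on Mar 31.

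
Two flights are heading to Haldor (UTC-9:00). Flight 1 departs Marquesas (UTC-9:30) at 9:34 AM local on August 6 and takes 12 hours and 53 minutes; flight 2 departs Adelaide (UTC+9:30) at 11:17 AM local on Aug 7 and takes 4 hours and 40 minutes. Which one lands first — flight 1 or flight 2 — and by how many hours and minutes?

Flight 1 in UTC: 9:34 AM + 9:30 = 7:04 PM on Aug 6.
+12 hours 53 minutes → arrive 7:57 AM UTC on Aug 7.
Flight 2 in UTC: 11:17 AM − 9:30 = 1:47 AM on Aug 7.
+4 hours and 40 minutes → arrive 6:27 AM UTC on Aug 7.
Flight 2 lands earlier by 1 hour 30 minutes.

the second, by 1 hour 30 minutes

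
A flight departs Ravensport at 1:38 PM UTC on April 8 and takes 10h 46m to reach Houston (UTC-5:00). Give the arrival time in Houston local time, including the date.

Departure is given in UTC: 1:38 PM on Apr 8.
Add 10 hours 46 minutes → 12:24 AM UTC (Apr 9).
Houston is UTC−5:00: 12:24 AM − 5:00 = 7:24 PM on Apr 8.

7:24 PM on April 8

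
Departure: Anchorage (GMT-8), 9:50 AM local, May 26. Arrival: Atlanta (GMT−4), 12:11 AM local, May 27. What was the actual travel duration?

10 hours 21 minutes

Departure in UTC: 9:50 AM + 8:00 = 5:50 PM on May 26.
Arrival in UTC: 12:11 AM + 4:00 = 4:11 AM on May 27.
Elapsed = 4:11 AM − 5:50 PM (+1 day) = 10 hours 21 minutes.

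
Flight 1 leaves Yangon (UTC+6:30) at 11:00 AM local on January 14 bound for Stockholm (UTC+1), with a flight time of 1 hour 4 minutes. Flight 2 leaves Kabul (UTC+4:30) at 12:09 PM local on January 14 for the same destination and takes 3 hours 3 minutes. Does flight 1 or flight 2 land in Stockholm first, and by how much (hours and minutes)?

the first, by 5 hours 8 minutes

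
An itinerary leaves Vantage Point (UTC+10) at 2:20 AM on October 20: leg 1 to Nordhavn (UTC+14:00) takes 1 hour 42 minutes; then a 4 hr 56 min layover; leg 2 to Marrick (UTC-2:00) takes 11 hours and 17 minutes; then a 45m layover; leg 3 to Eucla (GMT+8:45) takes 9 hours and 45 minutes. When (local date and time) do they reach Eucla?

Convert departure to UTC: 2:20 AM − 10:00 = 4:20 PM UTC on Oct 19.
Add 1 hour 42 minutes leg 1 → 6:02 PM UTC.
Add 4 hours 56 minutes layover in Nordhavn → 10:58 PM UTC.
Add 11 hours 17 minutes leg 2 → 10:15 AM UTC (Oct 20).
Add 45 minutes layover in Marrick → 11:00 AM UTC.
Add 9 hours 45 minutes leg 3 → 8:45 PM UTC.
Eucla is UTC+8:45, so local arrival = 8:45 PM + 8:45 = 5:30 AM on Oct 21.

5:30 AM on Oct 21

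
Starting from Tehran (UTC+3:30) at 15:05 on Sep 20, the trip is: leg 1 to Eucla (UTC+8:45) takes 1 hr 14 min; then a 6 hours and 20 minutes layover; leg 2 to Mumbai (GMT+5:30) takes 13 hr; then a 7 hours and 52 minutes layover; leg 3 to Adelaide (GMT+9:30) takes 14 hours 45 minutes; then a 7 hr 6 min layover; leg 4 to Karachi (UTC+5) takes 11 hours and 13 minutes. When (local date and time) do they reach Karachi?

06:05 on September 23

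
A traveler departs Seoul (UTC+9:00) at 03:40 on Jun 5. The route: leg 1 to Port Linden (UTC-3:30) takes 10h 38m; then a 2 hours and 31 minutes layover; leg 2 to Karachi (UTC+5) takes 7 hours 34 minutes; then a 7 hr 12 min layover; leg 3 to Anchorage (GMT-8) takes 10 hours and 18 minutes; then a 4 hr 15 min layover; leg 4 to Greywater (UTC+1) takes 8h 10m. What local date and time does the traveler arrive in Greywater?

Convert departure to UTC: 03:40 − 9:00 = 18:40 UTC on Jun 4.
Add 10 hours 38 minutes leg 1 → 05:18 UTC (Jun 5).
Add 2 hours 31 minutes layover in Port Linden → 07:49 UTC.
Add 7 hours and 34 minutes leg 2 → 15:23 UTC.
Add 7 hours and 12 minutes layover in Karachi → 22:35 UTC.
Add 10 hours 18 minutes leg 3 → 08:53 UTC (Jun 6).
Add 4 hours and 15 minutes layover in Anchorage → 13:08 UTC.
Add 8 hours 10 minutes leg 4 → 21:18 UTC.
Greywater is UTC+1:00, so local arrival = 21:18 + 1:00 = 22:18 on Jun 6.

22:18 on June 6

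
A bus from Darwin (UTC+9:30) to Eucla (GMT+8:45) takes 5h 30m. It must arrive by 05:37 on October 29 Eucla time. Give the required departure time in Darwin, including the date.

00:52 on October 29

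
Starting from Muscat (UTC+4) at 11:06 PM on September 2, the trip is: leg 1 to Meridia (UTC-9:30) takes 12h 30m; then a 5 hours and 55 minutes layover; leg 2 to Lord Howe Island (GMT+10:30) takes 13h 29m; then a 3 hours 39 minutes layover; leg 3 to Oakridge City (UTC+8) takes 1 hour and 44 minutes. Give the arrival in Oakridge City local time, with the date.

Convert departure to UTC: 11:06 PM − 4:00 = 7:06 PM UTC on Sep 2.
Add 12 hours and 30 minutes leg 1 → 7:36 AM UTC (Sep 3).
Add 5 hours 55 minutes layover in Meridia → 1:31 PM UTC.
Add 13 hours 29 minutes leg 2 → 3:00 AM UTC (Sep 4).
Add 3 hours 39 minutes layover in Lord Howe Island → 6:39 AM UTC.
Add 1 hour and 44 minutes leg 3 → 8:23 AM UTC.
Oakridge City is UTC+8:00, so local arrival = 8:23 AM + 8:00 = 4:23 PM on Sep 4.

4:23 PM on Sep 4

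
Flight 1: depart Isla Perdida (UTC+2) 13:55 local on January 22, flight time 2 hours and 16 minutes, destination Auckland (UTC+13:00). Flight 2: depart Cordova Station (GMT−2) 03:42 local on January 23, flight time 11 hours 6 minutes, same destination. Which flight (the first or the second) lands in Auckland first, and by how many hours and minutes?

the first, by 26 hours 37 minutes

Flight 1 in UTC: 13:55 − 2:00 = 11:55 on Jan 22.
+2 hours and 16 minutes → arrive 14:11 UTC on Jan 22.
Flight 2 in UTC: 03:42 + 2:00 = 05:42 on Jan 23.
+11 hours and 6 minutes → arrive 16:48 UTC on Jan 23.
Flight 1 lands earlier by 26 hours 37 minutes.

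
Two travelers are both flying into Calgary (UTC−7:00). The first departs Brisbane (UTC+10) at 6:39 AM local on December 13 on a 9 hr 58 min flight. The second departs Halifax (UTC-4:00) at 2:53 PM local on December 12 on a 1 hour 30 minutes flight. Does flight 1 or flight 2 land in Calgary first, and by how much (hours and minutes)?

the second, by 10 hours 14 minutes

Flight 1 in UTC: 6:39 AM − 10:00 = 8:39 PM on Dec 12.
+9 hours and 58 minutes → arrive 6:37 AM UTC on Dec 13.
Flight 2 in UTC: 2:53 PM + 4:00 = 6:53 PM on Dec 12.
+1 hour 30 minutes → arrive 8:23 PM UTC on Dec 12.
Flight 2 lands earlier by 10 hours 14 minutes.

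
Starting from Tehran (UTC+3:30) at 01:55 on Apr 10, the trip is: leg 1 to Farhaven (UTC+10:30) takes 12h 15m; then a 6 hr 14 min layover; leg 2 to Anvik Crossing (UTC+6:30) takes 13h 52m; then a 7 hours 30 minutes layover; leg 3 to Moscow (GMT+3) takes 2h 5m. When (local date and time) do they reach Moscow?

Convert departure to UTC: 01:55 − 3:30 = 22:25 UTC on Apr 9.
Add 12 hours 15 minutes leg 1 → 10:40 UTC (Apr 10).
Add 6 hours 14 minutes layover in Farhaven → 16:54 UTC.
Add 13 hours 52 minutes leg 2 → 06:46 UTC (Apr 11).
Add 7 hours 30 minutes layover in Anvik Crossing → 14:16 UTC.
Add 2 hours 5 minutes leg 3 → 16:21 UTC.
Moscow is UTC+3:00, so local arrival = 16:21 + 3:00 = 19:21 on Apr 11.

19:21 on April 11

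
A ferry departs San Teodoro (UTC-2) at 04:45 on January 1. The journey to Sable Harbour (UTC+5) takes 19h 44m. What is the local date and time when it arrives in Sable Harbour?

07:29 on January 2

Convert departure to UTC: 04:45 + 2:00 = 06:45 UTC on Jan 1.
Add 19 hours 44 minutes travel time → 02:29 UTC (Jan 2).
Sable Harbour is UTC+5:00, so local arrival = 02:29 + 5:00 = 07:29 on Jan 2.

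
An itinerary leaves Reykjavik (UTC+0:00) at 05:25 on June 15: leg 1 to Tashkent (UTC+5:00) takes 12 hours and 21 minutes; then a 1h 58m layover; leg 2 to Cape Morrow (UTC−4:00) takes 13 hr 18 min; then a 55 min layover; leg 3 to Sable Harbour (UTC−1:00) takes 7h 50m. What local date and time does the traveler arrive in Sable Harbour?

16:47 on June 16

Reykjavik is at UTC+0, so departure is already 05:25 UTC on Jun 15.
Add 12 hours and 21 minutes leg 1 → 17:46 UTC.
Add 1 hour and 58 minutes layover in Tashkent → 19:44 UTC.
Add 13 hours and 18 minutes leg 2 → 09:02 UTC (Jun 16).
Add 55 minutes layover in Cape Morrow → 09:57 UTC.
Add 7 hours and 50 minutes leg 3 → 17:47 UTC.
Sable Harbour is UTC−1:00, so local arrival = 17:47 − 1:00 = 16:47 on Jun 16.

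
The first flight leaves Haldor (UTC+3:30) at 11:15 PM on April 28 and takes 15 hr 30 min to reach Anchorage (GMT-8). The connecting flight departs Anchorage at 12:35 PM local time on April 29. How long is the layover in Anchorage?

Convert departure to UTC: 11:15 PM − 3:30 = 7:45 PM UTC on Apr 28.
Add 15 hours 30 minutes flight time → 11:15 AM UTC (Apr 29).
Anchorage is UTC−8:00, so local arrival = 11:15 AM − 8:00 = 3:15 AM on Apr 29.
Layover = 12:35 PM − 3:15 AM = 9 hours 20 minutes.

9 hours 20 minutes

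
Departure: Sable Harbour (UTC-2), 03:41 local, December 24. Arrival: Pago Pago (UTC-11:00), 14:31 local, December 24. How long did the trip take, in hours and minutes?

19 hours 50 minutes

Departure in UTC: 03:41 + 2:00 = 05:41 on Dec 24.
Arrival in UTC: 14:31 + 11:00 = 01:31 on Dec 25.
Elapsed = 01:31 − 05:41 (+1 day) = 19 hours 50 minutes.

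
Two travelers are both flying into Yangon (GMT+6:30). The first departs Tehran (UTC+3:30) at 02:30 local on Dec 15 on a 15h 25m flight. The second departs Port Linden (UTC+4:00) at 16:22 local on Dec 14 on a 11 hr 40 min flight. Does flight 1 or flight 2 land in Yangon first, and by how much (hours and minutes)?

Flight 1 in UTC: 02:30 − 3:30 = 23:00 on Dec 14.
+15 hours and 25 minutes → arrive 14:25 UTC on Dec 15.
Flight 2 in UTC: 16:22 − 4:00 = 12:22 on Dec 14.
+11 hours and 40 minutes → arrive 00:02 UTC on Dec 15.
Flight 2 lands earlier by 14 hours 23 minutes.

the second, by 14 hours 23 minutes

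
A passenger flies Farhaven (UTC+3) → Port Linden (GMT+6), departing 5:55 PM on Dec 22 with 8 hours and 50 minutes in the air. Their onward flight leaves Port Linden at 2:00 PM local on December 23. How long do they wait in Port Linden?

Convert departure to UTC: 5:55 PM − 3:00 = 2:55 PM UTC on Dec 22.
Add 8 hours and 50 minutes flight time → 11:45 PM UTC.
Port Linden is UTC+6:00, so local arrival = 11:45 PM + 6:00 = 5:45 AM on Dec 23.
Layover = 2:00 PM − 5:45 AM = 8 hours 15 minutes.

8 hours 15 minutes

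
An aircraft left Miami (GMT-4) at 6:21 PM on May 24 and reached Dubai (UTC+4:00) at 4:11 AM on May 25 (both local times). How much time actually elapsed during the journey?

Departure in UTC: 6:21 PM + 4:00 = 10:21 PM on May 24.
Arrival in UTC: 4:11 AM − 4:00 = 12:11 AM on May 25.
Elapsed = 12:11 AM − 10:21 PM (+1 day) = 1 hour 50 minutes.

1 hour 50 minutes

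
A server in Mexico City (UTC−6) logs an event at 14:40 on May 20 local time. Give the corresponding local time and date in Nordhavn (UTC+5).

Nordhavn is 11:00 ahead of Mexico City.
Shift by the zone difference: 14:40 + 11:00 = 01:40 on May 21 in Nordhavn.

01:40 on May 21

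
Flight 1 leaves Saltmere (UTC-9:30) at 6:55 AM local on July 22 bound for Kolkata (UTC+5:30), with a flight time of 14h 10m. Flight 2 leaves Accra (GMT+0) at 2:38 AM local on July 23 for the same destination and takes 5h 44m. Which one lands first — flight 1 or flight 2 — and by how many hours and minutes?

the first, by 1 hour 47 minutes

Flight 1 in UTC: 6:55 AM + 9:30 = 4:25 PM on Jul 22.
+14 hours 10 minutes → arrive 6:35 AM UTC on Jul 23.
Flight 2 departs at 2:38 AM UTC (Jul 23).
+5 hours and 44 minutes → arrive 8:22 AM UTC on Jul 23.
Flight 1 lands earlier by 1 hour 47 minutes.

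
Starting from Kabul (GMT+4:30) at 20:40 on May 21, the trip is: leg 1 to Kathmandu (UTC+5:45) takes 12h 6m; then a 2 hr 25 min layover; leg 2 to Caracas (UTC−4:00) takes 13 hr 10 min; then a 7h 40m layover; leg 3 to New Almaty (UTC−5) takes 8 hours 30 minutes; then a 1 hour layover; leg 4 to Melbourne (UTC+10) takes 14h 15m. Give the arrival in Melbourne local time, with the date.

Convert departure to UTC: 20:40 − 4:30 = 16:10 UTC on May 21.
Add 12 hours and 6 minutes leg 1 → 04:16 UTC (May 22).
Add 2 hours and 25 minutes layover in Kathmandu → 06:41 UTC.
Add 13 hours 10 minutes leg 2 → 19:51 UTC.
Add 7 hours 40 minutes layover in Caracas → 03:31 UTC (May 23).
Add 8 hours and 30 minutes leg 3 → 12:01 UTC.
Add 1 hour layover in New Almaty → 13:01 UTC.
Add 14 hours and 15 minutes leg 4 → 03:16 UTC (May 24).
Melbourne is UTC+10:00, so local arrival = 03:16 + 10:00 = 13:16 on May 24.

13:16 on May 24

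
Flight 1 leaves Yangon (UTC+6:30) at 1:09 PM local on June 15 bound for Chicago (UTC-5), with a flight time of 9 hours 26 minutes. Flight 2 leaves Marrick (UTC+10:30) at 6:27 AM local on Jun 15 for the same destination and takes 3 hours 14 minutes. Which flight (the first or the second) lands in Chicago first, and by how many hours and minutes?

the second, by 16 hours 54 minutes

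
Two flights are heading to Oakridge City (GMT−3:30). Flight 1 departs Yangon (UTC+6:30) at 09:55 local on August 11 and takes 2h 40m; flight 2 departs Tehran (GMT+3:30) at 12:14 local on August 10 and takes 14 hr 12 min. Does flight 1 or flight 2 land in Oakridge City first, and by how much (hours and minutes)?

the second, by 7 hours 9 minutes

Flight 1 in UTC: 09:55 − 6:30 = 03:25 on Aug 11.
+2 hours and 40 minutes → arrive 06:05 UTC on Aug 11.
Flight 2 in UTC: 12:14 − 3:30 = 08:44 on Aug 10.
+14 hours 12 minutes → arrive 22:56 UTC on Aug 10.
Flight 2 lands earlier by 7 hours 9 minutes.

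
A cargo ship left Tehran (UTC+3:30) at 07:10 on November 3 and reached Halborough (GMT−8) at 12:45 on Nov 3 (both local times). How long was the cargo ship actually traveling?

Halborough is 11:30 behind Tehran.
Clock-face elapsed time (ignoring zones) is 5 hours 35 minutes.
Actual elapsed = 5 hours 35 minutes + 11:30 = 17 hours 5 minutes.

17 hours 5 minutes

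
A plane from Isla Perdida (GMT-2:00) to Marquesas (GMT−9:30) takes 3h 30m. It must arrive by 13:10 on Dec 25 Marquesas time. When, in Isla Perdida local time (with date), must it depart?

17:10 on Dec 25

Target arrival in UTC: 13:10 + 9:30 = 22:40 on Dec 25.
Subtract 3 hours 30 minutes → departure 19:10 UTC on Dec 25.
Isla Perdida is UTC−2:00: 19:10 − 2:00 = 17:10 on Dec 25.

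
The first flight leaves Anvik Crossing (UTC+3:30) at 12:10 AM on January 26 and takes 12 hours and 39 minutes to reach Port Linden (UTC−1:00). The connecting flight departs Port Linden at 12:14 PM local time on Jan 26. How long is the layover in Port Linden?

3 hours 55 minutes

Convert departure to UTC: 12:10 AM − 3:30 = 8:40 PM UTC on Jan 25.
Add 12 hours 39 minutes flight time → 9:19 AM UTC (Jan 26).
Port Linden is UTC−1:00, so local arrival = 9:19 AM − 1:00 = 8:19 AM on Jan 26.
Layover = 12:14 PM − 8:19 AM = 3 hours 55 minutes.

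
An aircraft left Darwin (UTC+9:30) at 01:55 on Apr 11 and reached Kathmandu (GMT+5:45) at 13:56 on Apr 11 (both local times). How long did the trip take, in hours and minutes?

15 hours 46 minutes

Kathmandu is 3:45 behind Darwin.
Clock-face elapsed time (ignoring zones) is 12 hours 1 minute.
Actual elapsed = 12 hours 1 minute + 3:45 = 15 hours 46 minutes.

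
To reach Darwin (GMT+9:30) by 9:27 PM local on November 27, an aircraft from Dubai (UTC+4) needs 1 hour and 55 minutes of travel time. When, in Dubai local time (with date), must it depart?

Target arrival in UTC: 9:27 PM − 9:30 = 11:57 AM on Nov 27.
Subtract 1 hour and 55 minutes → departure 10:02 AM UTC on Nov 27.
Dubai is UTC+4:00: 10:02 AM + 4:00 = 2:02 PM on Nov 27.

2:02 PM on November 27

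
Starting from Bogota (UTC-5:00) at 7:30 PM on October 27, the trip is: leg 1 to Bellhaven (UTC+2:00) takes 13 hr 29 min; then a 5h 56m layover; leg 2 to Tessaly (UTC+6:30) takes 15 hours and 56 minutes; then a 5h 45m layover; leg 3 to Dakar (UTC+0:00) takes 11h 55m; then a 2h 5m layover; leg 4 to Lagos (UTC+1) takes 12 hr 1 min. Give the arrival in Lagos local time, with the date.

8:37 PM on October 30

Convert departure to UTC: 7:30 PM + 5:00 = 12:30 AM UTC on Oct 28.
Add 13 hours and 29 minutes leg 1 → 1:59 PM UTC.
Add 5 hours 56 minutes layover in Bellhaven → 7:55 PM UTC.
Add 15 hours 56 minutes leg 2 → 11:51 AM UTC (Oct 29).
Add 5 hours 45 minutes layover in Tessaly → 5:36 PM UTC.
Add 11 hours 55 minutes leg 3 → 5:31 AM UTC (Oct 30).
Add 2 hours and 5 minutes layover in Dakar → 7:36 AM UTC.
Add 12 hours and 1 minute leg 4 → 7:37 PM UTC.
Lagos is UTC+1:00, so local arrival = 7:37 PM + 1:00 = 8:37 PM on Oct 30.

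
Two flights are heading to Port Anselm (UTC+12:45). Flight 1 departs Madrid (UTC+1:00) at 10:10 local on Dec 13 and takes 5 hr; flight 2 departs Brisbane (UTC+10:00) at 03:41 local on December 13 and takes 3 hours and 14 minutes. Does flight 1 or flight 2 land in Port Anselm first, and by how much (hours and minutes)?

Flight 1 in UTC: 10:10 − 1:00 = 09:10 on Dec 13.
+5 hours → arrive 14:10 UTC on Dec 13.
Flight 2 in UTC: 03:41 − 10:00 = 17:41 on Dec 12.
+3 hours and 14 minutes → arrive 20:55 UTC on Dec 12.
Flight 2 lands earlier by 17 hours 15 minutes.

the second, by 17 hours 15 minutes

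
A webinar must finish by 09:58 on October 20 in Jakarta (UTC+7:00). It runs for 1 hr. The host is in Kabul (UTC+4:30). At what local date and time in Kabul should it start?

Target end time in UTC: 09:58 − 7:00 = 02:58 on Oct 20.
Subtract 1 hour → start 01:58 UTC on Oct 20.
Kabul is UTC+4:30: 01:58 + 4:30 = 06:28 on Oct 20.

06:28 on October 20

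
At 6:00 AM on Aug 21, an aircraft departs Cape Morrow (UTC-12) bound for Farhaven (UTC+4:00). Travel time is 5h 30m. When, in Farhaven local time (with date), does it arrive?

3:30 AM on August 22

Convert departure to UTC: 6:00 AM + 12:00 = 6:00 PM UTC on Aug 21.
Add 5 hours and 30 minutes travel time → 11:30 PM UTC.
Farhaven is UTC+4:00, so local arrival = 11:30 PM + 4:00 = 3:30 AM on Aug 22.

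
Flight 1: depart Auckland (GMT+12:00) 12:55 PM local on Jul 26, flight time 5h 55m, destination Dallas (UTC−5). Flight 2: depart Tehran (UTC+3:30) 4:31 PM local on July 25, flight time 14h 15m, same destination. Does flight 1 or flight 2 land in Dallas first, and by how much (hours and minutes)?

Flight 1 in UTC: 12:55 PM − 12:00 = 12:55 AM on Jul 26.
+5 hours and 55 minutes → arrive 6:50 AM UTC on Jul 26.
Flight 2 in UTC: 4:31 PM − 3:30 = 1:01 PM on Jul 25.
+14 hours 15 minutes → arrive 3:16 AM UTC on Jul 26.
Flight 2 lands earlier by 3 hours 34 minutes.

the second, by 3 hours 34 minutes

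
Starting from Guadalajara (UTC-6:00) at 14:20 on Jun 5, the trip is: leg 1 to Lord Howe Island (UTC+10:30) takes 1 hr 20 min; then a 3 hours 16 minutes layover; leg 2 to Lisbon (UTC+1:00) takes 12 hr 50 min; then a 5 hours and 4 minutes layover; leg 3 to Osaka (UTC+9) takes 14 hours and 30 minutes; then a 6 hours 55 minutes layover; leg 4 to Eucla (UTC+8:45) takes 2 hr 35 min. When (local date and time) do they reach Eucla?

Convert departure to UTC: 14:20 + 6:00 = 20:20 UTC on Jun 5.
Add 1 hour 20 minutes leg 1 → 21:40 UTC.
Add 3 hours and 16 minutes layover in Lord Howe Island → 00:56 UTC (Jun 6).
Add 12 hours 50 minutes leg 2 → 13:46 UTC.
Add 5 hours 4 minutes layover in Lisbon → 18:50 UTC.
Add 14 hours 30 minutes leg 3 → 09:20 UTC (Jun 7).
Add 6 hours 55 minutes layover in Osaka → 16:15 UTC.
Add 2 hours and 35 minutes leg 4 → 18:50 UTC.
Eucla is UTC+8:45, so local arrival = 18:50 + 8:45 = 03:35 on Jun 8.

03:35 on Jun 8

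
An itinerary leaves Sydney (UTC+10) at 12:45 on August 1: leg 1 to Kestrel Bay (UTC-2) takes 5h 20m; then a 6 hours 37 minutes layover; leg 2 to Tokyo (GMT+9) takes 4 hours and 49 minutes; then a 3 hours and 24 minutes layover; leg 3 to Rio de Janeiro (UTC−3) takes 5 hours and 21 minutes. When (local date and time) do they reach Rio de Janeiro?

01:16 on Aug 2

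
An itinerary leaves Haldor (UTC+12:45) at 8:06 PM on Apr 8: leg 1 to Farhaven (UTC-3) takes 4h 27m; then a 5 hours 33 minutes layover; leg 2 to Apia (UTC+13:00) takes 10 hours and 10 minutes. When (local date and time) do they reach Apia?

Convert departure to UTC: 8:06 PM − 12:45 = 7:21 AM UTC on Apr 8.
Add 4 hours 27 minutes leg 1 → 11:48 AM UTC.
Add 5 hours 33 minutes layover in Farhaven → 5:21 PM UTC.
Add 10 hours 10 minutes leg 2 → 3:31 AM UTC (Apr 9).
Apia is UTC+13:00, so local arrival = 3:31 AM + 13:00 = 4:31 PM on Apr 9.

4:31 PM on Apr 9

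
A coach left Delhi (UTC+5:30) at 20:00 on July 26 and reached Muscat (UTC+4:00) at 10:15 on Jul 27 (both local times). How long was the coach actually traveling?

Muscat is 1:30 behind Delhi.
Clock-face elapsed time (ignoring zones) is 14 hours 15 minutes.
Actual elapsed = 14 hours 15 minutes + 1:30 = 15 hours 45 minutes.

15 hours 45 minutes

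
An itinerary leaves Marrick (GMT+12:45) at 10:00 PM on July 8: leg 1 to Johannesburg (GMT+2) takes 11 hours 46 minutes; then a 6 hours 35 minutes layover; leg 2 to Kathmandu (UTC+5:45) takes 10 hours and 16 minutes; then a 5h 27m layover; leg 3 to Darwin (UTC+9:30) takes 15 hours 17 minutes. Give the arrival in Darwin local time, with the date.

Convert departure to UTC: 10:00 PM − 12:45 = 9:15 AM UTC on Jul 8.
Add 11 hours 46 minutes leg 1 → 9:01 PM UTC.
Add 6 hours 35 minutes layover in Johannesburg → 3:36 AM UTC (Jul 9).
Add 10 hours and 16 minutes leg 2 → 1:52 PM UTC.
Add 5 hours 27 minutes layover in Kathmandu → 7:19 PM UTC.
Add 15 hours 17 minutes leg 3 → 10:36 AM UTC (Jul 10).
Darwin is UTC+9:30, so local arrival = 10:36 AM + 9:30 = 8:06 PM on Jul 10.

8:06 PM on July 10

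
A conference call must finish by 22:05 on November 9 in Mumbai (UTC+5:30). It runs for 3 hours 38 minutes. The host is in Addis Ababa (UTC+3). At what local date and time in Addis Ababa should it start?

15:57 on Nov 9

Target end time in UTC: 22:05 − 5:30 = 16:35 on Nov 9.
Subtract 3 hours 38 minutes → start 12:57 UTC on Nov 9.
Addis Ababa is UTC+3:00: 12:57 + 3:00 = 15:57 on Nov 9.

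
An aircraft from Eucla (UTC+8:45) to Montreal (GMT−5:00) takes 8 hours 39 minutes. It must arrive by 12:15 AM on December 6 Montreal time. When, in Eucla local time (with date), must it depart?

5:21 AM on Dec 6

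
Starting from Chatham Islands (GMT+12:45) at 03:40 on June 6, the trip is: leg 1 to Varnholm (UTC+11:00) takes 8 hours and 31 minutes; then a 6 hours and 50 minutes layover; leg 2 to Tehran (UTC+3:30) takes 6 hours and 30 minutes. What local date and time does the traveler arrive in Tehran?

Convert departure to UTC: 03:40 − 12:45 = 14:55 UTC on Jun 5.
Add 8 hours and 31 minutes leg 1 → 23:26 UTC.
Add 6 hours 50 minutes layover in Varnholm → 06:16 UTC (Jun 6).
Add 6 hours and 30 minutes leg 2 → 12:46 UTC.
Tehran is UTC+3:30, so local arrival = 12:46 + 3:30 = 16:16 on Jun 6.

16:16 on June 6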